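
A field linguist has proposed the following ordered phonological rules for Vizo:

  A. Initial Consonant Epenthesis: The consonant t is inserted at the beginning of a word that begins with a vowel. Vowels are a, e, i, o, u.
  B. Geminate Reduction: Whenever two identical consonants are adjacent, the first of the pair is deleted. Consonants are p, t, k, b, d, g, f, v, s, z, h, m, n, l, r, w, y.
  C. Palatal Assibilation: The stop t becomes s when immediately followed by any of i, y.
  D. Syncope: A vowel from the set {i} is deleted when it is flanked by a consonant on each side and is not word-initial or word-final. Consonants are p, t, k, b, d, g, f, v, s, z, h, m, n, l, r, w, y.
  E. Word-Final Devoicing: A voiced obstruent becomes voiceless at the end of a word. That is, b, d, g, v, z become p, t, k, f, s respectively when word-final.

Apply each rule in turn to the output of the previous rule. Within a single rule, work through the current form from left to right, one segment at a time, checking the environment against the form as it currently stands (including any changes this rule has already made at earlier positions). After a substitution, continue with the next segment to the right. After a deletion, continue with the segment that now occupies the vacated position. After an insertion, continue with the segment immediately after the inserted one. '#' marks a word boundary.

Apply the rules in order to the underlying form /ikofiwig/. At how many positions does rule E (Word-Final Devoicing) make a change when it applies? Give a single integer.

1

A Initial Consonant Epenthesis: [ikofiwig] → [tikofiwig]
B Geminate Reduction: no change — [tikofiwig]
C Palatal Assibilation: [tikofiwig] → [sikofiwig]
D Syncope: [sikofiwig] → [skofwg]
E Word-Final Devoicing: [skofwg] → [skofwk]
Rule E changed 1 position(s).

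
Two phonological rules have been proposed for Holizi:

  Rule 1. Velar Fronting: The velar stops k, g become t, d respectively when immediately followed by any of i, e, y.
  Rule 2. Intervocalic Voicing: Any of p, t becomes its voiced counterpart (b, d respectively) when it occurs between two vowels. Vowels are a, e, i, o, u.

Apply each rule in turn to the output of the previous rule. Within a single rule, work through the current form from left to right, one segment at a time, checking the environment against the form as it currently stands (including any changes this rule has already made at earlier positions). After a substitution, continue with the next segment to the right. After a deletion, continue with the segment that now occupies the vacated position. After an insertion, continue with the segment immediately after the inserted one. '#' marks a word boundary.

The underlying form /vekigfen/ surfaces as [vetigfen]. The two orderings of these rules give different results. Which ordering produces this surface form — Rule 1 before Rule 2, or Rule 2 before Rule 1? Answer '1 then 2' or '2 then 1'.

2 then 1

Order 1 then 2:
  1 Velar Fronting: [vekigfen] → [vetigfen]
  2 Intervocalic Voicing: [vetigfen] → [vedigfen]
  result: [vedigfen]
Order 2 then 1:
  2 Intervocalic Voicing: no change — [vekigfen]
  1 Velar Fronting: [vekigfen] → [vetigfen]
  result: [vetigfen]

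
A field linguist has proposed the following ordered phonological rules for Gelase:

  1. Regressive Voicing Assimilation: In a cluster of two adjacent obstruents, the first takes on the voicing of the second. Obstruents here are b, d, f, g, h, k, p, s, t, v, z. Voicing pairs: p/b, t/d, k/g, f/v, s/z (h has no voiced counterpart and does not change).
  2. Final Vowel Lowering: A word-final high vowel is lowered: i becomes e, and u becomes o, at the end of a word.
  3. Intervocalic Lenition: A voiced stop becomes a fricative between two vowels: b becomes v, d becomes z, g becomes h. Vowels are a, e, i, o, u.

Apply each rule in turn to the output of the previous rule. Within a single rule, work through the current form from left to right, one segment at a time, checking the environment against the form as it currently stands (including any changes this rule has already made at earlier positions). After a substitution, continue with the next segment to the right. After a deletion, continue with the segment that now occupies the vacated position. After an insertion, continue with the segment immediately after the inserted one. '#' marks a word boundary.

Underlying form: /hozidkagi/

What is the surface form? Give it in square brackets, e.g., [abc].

[hozitkahe]

1 Regressive Voicing Assimilation: [hozidkagi] → [hozitkagi]
2 Final Vowel Lowering: [hozitkagi] → [hozitkage]
3 Intervocalic Lenition: [hozitkage] → [hozitkahe]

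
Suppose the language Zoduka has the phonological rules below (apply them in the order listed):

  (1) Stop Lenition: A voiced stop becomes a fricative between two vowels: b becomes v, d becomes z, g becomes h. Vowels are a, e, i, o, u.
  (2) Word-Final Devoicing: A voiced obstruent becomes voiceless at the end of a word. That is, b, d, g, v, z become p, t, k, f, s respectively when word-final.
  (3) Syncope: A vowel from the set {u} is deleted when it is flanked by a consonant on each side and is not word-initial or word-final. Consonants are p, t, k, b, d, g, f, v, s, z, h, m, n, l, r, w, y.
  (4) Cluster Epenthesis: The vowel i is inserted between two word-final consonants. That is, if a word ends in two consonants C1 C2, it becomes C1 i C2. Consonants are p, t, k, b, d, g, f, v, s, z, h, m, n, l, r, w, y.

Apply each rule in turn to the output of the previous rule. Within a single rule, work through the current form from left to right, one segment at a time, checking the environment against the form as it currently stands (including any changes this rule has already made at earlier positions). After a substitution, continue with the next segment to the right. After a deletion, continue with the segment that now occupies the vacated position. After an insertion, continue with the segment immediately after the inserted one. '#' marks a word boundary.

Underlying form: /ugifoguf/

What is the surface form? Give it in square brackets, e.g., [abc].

(1) Stop Lenition: [ugifoguf] → [uhifohuf]
(2) Word-Final Devoicing: no change — [uhifohuf]
(3) Syncope: [uhifohuf] → [uhifohf]
(4) Cluster Epenthesis: [uhifohf] → [uhifohif]

[uhifohif]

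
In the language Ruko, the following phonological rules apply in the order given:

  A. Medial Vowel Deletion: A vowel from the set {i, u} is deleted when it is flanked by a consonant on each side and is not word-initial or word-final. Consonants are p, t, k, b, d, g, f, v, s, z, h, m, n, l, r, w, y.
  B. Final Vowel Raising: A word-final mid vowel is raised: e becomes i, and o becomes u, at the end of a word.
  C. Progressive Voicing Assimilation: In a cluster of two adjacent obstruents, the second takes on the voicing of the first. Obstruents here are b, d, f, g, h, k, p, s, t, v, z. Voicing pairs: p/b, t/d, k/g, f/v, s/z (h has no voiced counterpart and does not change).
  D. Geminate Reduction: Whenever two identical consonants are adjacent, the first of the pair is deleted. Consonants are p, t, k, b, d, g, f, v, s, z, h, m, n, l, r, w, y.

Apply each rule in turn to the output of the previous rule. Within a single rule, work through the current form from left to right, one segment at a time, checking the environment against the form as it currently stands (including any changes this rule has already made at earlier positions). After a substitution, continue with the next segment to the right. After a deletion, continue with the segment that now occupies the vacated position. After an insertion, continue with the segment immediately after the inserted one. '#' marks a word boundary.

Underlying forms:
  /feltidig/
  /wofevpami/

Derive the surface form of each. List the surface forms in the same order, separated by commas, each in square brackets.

[feltk], [wofevbami]

/feltidig/:
  A Medial Vowel Deletion: [feltidig] → [feltdg]
  B Final Vowel Raising: no change — [feltdg]
  C Progressive Voicing Assimilation: [feltdg] → [felttk]
  D Geminate Reduction: [felttk] → [feltk]
/wofevpami/:
  A Medial Vowel Deletion: no change — [wofevpami]
  B Final Vowel Raising: no change — [wofevpami]
  C Progressive Voicing Assimilation: [wofevpami] → [wofevbami]
  D Geminate Reduction: no change — [wofevbami]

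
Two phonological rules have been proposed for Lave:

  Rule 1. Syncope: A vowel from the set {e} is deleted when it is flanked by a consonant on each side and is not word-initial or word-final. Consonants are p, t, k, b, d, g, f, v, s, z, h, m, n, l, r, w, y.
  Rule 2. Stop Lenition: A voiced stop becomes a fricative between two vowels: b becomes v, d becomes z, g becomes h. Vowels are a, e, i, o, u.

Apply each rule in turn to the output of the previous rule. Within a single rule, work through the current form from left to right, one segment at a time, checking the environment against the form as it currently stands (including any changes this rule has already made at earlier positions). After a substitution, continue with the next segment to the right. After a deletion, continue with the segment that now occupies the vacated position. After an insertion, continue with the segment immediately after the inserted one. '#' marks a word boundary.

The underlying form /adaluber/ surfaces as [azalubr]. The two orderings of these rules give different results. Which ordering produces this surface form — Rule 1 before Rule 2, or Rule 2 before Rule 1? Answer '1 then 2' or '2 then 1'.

1 then 2

Order 1 then 2:
  1 Syncope: [adaluber] → [adalubr]
  2 Stop Lenition: [adalubr] → [azalubr]
  result: [azalubr]
Order 2 then 1:
  2 Stop Lenition: [adaluber] → [azaluver]
  1 Syncope: [azaluver] → [azaluvr]
  result: [azaluvr]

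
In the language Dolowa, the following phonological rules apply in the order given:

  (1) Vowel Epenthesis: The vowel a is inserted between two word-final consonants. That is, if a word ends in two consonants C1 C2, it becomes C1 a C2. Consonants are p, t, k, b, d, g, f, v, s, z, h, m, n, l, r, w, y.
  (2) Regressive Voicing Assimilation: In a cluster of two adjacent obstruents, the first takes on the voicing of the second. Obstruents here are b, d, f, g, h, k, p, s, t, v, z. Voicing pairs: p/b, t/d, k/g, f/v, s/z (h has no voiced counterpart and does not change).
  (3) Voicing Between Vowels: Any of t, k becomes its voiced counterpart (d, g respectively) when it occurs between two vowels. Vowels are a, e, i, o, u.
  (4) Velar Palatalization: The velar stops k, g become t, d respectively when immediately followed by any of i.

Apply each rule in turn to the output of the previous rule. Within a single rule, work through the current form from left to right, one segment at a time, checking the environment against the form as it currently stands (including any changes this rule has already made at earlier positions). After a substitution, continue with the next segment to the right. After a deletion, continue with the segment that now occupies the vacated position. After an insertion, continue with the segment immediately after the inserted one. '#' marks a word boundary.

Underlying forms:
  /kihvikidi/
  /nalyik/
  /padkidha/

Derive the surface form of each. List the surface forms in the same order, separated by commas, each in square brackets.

[tihvididi], [nalyik], [pattitha]

/kihvikidi/:
  (1) Vowel Epenthesis: no change — [kihvikidi]
  (2) Regressive Voicing Assimilation: no change — [kihvikidi]
  (3) Voicing Between Vowels: [kihvikidi] → [kihvigidi]
  (4) Velar Palatalization: [kihvigidi] → [tihvididi]
/nalyik/:
  (1) Vowel Epenthesis: no change — [nalyik]
  (2) Regressive Voicing Assimilation: no change — [nalyik]
  (3) Voicing Between Vowels: no change — [nalyik]
  (4) Velar Palatalization: no change — [nalyik]
/padkidha/:
  (1) Vowel Epenthesis: no change — [padkidha]
  (2) Regressive Voicing Assimilation: [padkidha] → [patkitha]
  (3) Voicing Between Vowels: no change — [patkitha]
  (4) Velar Palatalization: [patkitha] → [pattitha]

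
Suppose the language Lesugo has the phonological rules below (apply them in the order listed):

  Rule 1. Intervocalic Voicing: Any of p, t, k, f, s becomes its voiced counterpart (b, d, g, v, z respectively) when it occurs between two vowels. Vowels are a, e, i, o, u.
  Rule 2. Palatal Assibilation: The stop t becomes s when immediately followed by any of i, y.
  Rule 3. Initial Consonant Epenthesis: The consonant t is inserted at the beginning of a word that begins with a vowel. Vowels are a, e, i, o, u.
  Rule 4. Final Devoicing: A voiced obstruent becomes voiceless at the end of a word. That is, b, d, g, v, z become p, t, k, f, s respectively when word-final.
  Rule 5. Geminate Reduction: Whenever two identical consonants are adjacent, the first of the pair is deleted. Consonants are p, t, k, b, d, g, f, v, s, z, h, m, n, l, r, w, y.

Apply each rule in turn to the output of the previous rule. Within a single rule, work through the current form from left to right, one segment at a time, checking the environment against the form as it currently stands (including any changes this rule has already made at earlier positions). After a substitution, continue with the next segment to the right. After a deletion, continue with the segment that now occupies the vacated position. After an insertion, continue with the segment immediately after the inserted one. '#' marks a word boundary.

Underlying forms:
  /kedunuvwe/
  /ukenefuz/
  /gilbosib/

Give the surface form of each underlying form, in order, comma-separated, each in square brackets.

[kedunuvwe], [tugenevus], [gilbozip]

/kedunuvwe/:
  Rule 1 Intervocalic Voicing: no change — [kedunuvwe]
  Rule 2 Palatal Assibilation: no change — [kedunuvwe]
  Rule 3 Initial Consonant Epenthesis: no change — [kedunuvwe]
  Rule 4 Final Devoicing: no change — [kedunuvwe]
  Rule 5 Geminate Reduction: no change — [kedunuvwe]
/ukenefuz/:
  Rule 1 Intervocalic Voicing: [ukenefuz] → [ugenevuz]
  Rule 2 Palatal Assibilation: no change — [ugenevuz]
  Rule 3 Initial Consonant Epenthesis: [ugenevuz] → [tugenevuz]
  Rule 4 Final Devoicing: [tugenevuz] → [tugenevus]
  Rule 5 Geminate Reduction: no change — [tugenevus]
/gilbosib/:
  Rule 1 Intervocalic Voicing: [gilbosib] → [gilbozib]
  Rule 2 Palatal Assibilation: no change — [gilbozib]
  Rule 3 Initial Consonant Epenthesis: no change — [gilbozib]
  Rule 4 Final Devoicing: [gilbozib] → [gilbozip]
  Rule 5 Geminate Reduction: no change — [gilbozip]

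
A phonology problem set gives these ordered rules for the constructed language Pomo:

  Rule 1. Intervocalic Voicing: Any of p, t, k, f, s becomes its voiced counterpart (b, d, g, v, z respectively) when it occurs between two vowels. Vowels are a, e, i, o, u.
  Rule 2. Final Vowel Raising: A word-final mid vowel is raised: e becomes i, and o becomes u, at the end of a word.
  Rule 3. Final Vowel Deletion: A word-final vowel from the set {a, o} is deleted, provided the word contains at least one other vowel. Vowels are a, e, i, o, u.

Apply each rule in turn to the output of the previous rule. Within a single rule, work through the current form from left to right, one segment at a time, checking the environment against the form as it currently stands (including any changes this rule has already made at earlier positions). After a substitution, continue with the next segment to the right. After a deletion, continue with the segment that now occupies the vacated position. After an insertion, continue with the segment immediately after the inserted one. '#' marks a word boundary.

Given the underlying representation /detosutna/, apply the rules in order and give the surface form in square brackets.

[dedozutn]

Rule 1 Intervocalic Voicing: [detosutna] → [dedozutna]
Rule 2 Final Vowel Raising: no change — [dedozutna]
Rule 3 Final Vowel Deletion: [dedozutna] → [dedozutn]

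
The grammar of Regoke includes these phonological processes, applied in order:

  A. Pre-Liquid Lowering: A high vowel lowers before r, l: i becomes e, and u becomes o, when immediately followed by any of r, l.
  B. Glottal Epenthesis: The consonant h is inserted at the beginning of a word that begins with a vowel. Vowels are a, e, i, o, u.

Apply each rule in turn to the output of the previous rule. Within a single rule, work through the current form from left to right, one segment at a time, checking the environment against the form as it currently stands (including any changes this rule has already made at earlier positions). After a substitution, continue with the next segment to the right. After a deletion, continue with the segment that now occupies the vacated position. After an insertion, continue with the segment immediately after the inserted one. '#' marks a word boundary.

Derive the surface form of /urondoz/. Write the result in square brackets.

A Pre-Liquid Lowering: [urondoz] → [orondoz]
B Glottal Epenthesis: [orondoz] → [horondoz]

[horondoz]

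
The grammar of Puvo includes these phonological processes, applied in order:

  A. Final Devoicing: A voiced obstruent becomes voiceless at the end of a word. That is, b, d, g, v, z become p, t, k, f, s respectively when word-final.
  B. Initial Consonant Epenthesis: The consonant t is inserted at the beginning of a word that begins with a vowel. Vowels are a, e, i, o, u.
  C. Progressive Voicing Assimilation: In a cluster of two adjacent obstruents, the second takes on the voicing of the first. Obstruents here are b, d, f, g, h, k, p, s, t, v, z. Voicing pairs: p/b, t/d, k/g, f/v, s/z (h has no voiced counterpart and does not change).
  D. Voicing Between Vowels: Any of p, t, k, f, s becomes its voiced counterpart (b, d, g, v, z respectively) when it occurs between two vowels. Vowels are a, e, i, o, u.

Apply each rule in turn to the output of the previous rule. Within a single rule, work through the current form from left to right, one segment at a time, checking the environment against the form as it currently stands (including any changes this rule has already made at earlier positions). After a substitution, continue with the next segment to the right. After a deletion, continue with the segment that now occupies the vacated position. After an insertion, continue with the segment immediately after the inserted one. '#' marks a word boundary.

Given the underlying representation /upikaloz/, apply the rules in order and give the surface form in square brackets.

[tubigalos]

A Final Devoicing: [upikaloz] → [upikalos]
B Initial Consonant Epenthesis: [upikalos] → [tupikalos]
C Progressive Voicing Assimilation: no change — [tupikalos]
D Voicing Between Vowels: [tupikalos] → [tubigalos]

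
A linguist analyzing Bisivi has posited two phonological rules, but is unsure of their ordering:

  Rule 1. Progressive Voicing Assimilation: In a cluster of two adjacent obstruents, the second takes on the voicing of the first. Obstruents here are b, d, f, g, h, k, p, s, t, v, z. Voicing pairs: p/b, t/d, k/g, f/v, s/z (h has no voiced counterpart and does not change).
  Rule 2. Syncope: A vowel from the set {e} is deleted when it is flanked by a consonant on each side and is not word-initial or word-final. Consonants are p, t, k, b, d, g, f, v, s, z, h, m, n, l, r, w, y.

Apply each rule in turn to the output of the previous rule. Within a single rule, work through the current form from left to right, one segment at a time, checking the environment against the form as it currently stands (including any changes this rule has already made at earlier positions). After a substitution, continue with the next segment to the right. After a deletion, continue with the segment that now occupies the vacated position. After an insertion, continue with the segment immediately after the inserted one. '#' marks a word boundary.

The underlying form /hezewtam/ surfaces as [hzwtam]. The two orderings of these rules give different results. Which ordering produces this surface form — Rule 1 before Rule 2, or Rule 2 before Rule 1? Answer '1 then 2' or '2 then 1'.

Order 1 then 2:
  1 Progressive Voicing Assimilation: no change — [hezewtam]
  2 Syncope: [hezewtam] → [hzwtam]
  result: [hzwtam]
Order 2 then 1:
  2 Syncope: [hezewtam] → [hzwtam]
  1 Progressive Voicing Assimilation: [hzwtam] → [hswtam]
  result: [hswtam]

1 then 2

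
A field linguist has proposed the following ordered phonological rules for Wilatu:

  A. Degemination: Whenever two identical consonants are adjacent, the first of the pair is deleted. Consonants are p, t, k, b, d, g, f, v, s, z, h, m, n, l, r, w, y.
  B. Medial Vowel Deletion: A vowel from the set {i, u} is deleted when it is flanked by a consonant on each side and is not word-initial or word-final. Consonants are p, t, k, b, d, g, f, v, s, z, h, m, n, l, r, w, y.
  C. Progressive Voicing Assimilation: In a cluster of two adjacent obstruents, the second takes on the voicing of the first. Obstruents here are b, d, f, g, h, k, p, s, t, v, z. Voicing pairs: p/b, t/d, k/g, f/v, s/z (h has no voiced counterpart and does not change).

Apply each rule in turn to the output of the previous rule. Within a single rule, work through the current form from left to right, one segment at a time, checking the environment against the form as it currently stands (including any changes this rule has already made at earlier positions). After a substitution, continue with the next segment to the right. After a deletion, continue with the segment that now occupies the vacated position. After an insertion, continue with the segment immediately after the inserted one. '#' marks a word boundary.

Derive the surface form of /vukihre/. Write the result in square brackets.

[vghre]

A Degemination: no change — [vukihre]
B Medial Vowel Deletion: [vukihre] → [vkhre]
C Progressive Voicing Assimilation: [vkhre] → [vghre]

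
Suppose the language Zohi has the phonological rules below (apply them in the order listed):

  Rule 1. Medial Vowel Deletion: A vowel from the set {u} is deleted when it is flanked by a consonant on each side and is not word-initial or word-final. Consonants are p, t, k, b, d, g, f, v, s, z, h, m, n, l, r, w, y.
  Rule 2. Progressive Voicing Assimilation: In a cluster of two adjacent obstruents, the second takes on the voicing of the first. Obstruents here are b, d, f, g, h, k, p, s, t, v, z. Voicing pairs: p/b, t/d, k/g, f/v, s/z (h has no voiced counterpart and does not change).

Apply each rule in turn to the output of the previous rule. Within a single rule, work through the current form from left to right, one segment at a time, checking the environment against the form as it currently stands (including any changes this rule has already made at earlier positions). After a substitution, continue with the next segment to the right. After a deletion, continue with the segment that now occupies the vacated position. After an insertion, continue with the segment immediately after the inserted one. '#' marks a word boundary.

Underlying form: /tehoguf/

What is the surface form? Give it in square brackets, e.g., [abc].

Rule 1 Medial Vowel Deletion: [tehoguf] → [tehogf]
Rule 2 Progressive Voicing Assimilation: [tehogf] → [tehogv]

[tehogv]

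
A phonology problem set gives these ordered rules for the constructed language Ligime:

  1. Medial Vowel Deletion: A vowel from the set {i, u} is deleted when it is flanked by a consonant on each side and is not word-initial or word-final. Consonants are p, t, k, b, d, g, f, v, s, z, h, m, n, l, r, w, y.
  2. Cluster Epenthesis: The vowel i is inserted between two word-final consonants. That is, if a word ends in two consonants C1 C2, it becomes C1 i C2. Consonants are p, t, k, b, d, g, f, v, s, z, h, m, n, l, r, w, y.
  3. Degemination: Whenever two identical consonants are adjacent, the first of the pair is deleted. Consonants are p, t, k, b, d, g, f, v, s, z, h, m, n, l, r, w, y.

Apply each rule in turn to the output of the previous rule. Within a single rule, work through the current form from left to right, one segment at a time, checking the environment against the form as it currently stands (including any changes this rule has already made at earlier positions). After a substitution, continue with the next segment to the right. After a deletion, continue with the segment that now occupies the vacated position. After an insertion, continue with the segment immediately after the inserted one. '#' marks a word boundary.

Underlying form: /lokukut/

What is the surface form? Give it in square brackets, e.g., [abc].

1 Medial Vowel Deletion: [lokukut] → [lokkt]
2 Cluster Epenthesis: [lokkt] → [lokkit]
3 Degemination: [lokkit] → [lokit]

[lokit]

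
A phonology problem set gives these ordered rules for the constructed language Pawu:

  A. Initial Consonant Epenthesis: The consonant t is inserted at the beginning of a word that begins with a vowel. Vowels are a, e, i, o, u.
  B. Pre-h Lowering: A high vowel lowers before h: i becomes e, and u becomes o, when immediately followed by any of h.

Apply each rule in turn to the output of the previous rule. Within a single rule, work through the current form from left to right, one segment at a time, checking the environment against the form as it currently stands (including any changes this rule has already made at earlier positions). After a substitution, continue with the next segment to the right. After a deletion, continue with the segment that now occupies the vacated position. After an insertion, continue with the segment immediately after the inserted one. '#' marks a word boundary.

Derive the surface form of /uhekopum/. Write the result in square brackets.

[tohekopum]

A Initial Consonant Epenthesis: [uhekopum] → [tuhekopum]
B Pre-h Lowering: [tuhekopum] → [tohekopum]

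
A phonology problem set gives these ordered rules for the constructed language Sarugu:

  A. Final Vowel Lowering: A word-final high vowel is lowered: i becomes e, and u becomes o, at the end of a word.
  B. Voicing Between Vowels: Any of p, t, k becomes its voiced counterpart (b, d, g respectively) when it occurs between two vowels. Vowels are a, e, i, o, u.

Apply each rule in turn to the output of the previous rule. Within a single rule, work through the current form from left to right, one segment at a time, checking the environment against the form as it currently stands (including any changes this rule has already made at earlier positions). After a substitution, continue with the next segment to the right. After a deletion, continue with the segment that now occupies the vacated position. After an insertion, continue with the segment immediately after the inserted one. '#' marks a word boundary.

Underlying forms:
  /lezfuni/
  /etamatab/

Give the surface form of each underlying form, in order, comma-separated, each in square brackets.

/lezfuni/:
  A Final Vowel Lowering: [lezfuni] → [lezfune]
  B Voicing Between Vowels: no change — [lezfune]
/etamatab/:
  A Final Vowel Lowering: no change — [etamatab]
  B Voicing Between Vowels: [etamatab] → [edamadab]

[lezfune], [edamadab]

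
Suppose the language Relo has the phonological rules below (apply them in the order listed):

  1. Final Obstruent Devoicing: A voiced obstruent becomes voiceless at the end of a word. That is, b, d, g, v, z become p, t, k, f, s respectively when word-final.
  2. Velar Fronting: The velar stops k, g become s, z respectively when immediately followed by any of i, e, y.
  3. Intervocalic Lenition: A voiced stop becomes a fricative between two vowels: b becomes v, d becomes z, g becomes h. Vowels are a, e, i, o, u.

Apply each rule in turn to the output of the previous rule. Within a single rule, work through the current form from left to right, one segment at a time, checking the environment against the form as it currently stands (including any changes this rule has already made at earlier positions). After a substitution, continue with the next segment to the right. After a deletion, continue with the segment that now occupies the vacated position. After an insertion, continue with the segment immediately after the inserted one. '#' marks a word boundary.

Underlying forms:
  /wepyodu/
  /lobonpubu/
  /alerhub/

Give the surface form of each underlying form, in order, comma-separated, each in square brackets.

/wepyodu/:
  1 Final Obstruent Devoicing: no change — [wepyodu]
  2 Velar Fronting: no change — [wepyodu]
  3 Intervocalic Lenition: [wepyodu] → [wepyozu]
/lobonpubu/:
  1 Final Obstruent Devoicing: no change — [lobonpubu]
  2 Velar Fronting: no change — [lobonpubu]
  3 Intervocalic Lenition: [lobonpubu] → [lovonpuvu]
/alerhub/:
  1 Final Obstruent Devoicing: [alerhub] → [alerhup]
  2 Velar Fronting: no change — [alerhup]
  3 Intervocalic Lenition: no change — [alerhup]

[wepyozu], [lovonpuvu], [alerhup]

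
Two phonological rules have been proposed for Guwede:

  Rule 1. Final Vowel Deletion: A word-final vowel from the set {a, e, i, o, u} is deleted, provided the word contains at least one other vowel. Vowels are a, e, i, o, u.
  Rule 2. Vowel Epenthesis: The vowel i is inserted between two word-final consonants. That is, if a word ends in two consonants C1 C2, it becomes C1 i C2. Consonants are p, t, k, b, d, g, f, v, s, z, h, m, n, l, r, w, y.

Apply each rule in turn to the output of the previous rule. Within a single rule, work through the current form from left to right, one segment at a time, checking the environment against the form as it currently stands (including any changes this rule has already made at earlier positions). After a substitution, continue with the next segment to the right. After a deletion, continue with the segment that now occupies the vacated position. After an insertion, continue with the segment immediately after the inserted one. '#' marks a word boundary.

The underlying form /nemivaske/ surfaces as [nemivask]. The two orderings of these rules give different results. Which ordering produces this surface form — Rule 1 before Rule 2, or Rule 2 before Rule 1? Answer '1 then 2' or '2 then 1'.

Order 1 then 2:
  1 Final Vowel Deletion: [nemivaske] → [nemivask]
  2 Vowel Epenthesis: [nemivask] → [nemivasik]
  result: [nemivasik]
Order 2 then 1:
  2 Vowel Epenthesis: no change — [nemivaske]
  1 Final Vowel Deletion: [nemivaske] → [nemivask]
  result: [nemivask]

2 then 1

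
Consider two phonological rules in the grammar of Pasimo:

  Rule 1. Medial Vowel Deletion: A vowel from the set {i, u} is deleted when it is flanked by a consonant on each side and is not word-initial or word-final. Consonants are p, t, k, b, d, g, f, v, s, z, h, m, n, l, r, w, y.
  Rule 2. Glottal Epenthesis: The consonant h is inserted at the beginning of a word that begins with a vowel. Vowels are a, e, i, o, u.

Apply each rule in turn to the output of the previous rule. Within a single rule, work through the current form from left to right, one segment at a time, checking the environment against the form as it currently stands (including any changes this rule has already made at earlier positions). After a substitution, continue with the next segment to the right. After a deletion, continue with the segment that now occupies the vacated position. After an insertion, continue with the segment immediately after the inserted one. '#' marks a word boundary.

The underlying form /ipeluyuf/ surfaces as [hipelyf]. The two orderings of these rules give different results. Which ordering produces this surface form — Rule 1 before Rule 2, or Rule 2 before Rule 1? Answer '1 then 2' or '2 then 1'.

1 then 2

Order 1 then 2:
  1 Medial Vowel Deletion: [ipeluyuf] → [ipelyf]
  2 Glottal Epenthesis: [ipelyf] → [hipelyf]
  result: [hipelyf]
Order 2 then 1:
  2 Glottal Epenthesis: [ipeluyuf] → [hipeluyuf]
  1 Medial Vowel Deletion: [hipeluyuf] → [hpelyf]
  result: [hpelyf]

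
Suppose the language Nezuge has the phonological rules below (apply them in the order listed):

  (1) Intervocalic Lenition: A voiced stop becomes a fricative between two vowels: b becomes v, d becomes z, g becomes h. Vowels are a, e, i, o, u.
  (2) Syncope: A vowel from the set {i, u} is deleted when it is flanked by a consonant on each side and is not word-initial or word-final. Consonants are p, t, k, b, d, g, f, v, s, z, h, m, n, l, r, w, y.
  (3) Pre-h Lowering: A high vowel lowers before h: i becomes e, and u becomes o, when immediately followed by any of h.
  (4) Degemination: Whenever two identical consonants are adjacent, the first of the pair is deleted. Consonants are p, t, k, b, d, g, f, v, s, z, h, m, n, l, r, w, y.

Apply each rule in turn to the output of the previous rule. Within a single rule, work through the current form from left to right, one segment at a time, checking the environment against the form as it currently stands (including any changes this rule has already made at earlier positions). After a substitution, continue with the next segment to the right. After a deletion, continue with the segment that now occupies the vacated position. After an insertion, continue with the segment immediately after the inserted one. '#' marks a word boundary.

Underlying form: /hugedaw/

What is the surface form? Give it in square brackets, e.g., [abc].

[hezaw]

(1) Intervocalic Lenition: [hugedaw] → [huhezaw]
(2) Syncope: [huhezaw] → [hhezaw]
(3) Pre-h Lowering: no change — [hhezaw]
(4) Degemination: [hhezaw] → [hezaw]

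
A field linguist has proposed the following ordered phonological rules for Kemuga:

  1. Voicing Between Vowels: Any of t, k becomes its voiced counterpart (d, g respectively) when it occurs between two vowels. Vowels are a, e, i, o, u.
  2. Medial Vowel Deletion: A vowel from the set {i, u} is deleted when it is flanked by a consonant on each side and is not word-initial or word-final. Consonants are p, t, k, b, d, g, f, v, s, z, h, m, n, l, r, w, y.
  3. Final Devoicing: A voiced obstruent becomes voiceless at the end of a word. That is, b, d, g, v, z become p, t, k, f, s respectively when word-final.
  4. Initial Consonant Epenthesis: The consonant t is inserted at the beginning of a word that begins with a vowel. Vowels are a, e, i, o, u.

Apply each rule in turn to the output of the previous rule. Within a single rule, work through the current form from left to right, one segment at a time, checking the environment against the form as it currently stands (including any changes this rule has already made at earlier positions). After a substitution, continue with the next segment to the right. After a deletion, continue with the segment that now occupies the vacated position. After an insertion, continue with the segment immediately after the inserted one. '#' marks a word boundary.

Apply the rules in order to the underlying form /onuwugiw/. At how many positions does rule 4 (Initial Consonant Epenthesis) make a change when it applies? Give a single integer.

1 Voicing Between Vowels: no change — [onuwugiw]
2 Medial Vowel Deletion: [onuwugiw] → [onwgw]
3 Final Devoicing: no change — [onwgw]
4 Initial Consonant Epenthesis: [onwgw] → [tonwgw]
Rule 4 changed 1 position(s).

1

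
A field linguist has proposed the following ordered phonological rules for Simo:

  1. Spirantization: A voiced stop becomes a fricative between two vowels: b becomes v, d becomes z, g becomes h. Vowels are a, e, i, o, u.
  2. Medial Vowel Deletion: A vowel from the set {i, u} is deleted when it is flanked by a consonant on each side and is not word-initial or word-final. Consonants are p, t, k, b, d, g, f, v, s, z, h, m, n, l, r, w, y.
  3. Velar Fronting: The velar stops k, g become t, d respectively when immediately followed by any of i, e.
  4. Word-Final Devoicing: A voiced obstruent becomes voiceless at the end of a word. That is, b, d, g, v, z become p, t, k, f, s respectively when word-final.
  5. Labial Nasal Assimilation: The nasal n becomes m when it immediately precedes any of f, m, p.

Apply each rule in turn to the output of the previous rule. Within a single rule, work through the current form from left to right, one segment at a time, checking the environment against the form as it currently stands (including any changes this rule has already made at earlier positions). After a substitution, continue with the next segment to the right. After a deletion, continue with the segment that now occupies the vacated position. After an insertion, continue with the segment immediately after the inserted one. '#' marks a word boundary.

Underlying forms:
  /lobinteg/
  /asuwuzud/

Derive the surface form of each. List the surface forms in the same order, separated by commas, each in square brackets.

[lovntek], [aswzt]

/lobinteg/:
  1 Spirantization: [lobinteg] → [lovinteg]
  2 Medial Vowel Deletion: [lovinteg] → [lovnteg]
  3 Velar Fronting: no change — [lovnteg]
  4 Word-Final Devoicing: [lovnteg] → [lovntek]
  5 Labial Nasal Assimilation: no change — [lovntek]
/asuwuzud/:
  1 Spirantization: no change — [asuwuzud]
  2 Medial Vowel Deletion: [asuwuzud] → [aswzd]
  3 Velar Fronting: no change — [aswzd]
  4 Word-Final Devoicing: [aswzd] → [aswzt]
  5 Labial Nasal Assimilation: no change — [aswzt]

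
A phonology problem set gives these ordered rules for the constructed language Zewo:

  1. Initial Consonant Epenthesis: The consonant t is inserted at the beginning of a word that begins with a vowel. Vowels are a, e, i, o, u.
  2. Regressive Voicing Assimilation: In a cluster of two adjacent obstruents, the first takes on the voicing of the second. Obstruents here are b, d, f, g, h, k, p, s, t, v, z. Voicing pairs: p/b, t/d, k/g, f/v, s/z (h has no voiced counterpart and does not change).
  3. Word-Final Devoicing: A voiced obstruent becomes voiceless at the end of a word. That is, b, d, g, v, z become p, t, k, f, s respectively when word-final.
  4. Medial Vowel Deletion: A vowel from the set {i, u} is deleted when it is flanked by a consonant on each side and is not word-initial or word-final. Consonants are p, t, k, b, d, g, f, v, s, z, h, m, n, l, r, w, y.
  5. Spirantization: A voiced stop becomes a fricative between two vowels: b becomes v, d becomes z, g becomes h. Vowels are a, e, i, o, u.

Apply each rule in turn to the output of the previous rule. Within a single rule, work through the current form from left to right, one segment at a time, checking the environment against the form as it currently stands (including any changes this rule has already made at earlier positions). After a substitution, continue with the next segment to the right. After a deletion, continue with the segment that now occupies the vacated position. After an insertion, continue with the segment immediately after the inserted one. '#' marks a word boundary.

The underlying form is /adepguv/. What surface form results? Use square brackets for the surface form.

[tazebgf]

1 Initial Consonant Epenthesis: [adepguv] → [tadepguv]
2 Regressive Voicing Assimilation: [tadepguv] → [tadebguv]
3 Word-Final Devoicing: [tadebguv] → [tadebguf]
4 Medial Vowel Deletion: [tadebguf] → [tadebgf]
5 Spirantization: [tadebgf] → [tazebgf]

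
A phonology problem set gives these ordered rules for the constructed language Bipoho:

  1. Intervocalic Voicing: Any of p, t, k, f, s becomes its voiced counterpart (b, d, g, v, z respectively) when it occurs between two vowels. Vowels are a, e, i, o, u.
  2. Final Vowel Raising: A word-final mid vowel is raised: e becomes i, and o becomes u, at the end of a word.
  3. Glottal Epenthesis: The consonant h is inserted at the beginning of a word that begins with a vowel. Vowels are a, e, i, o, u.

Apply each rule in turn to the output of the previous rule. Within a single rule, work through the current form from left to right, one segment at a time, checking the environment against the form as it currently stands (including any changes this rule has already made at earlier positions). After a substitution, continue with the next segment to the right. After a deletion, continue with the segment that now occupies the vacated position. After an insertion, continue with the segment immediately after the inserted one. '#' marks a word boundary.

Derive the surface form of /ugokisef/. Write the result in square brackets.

1 Intervocalic Voicing: [ugokisef] → [ugogizef]
2 Final Vowel Raising: no change — [ugogizef]
3 Glottal Epenthesis: [ugogizef] → [hugogizef]

[hugogizef]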